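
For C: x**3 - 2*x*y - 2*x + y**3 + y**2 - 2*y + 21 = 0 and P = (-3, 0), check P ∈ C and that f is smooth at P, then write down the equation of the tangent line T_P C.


Tangent line at P: 25*x + 4*y + 75 = 0.

Step 1: f(-3, 0) = 0, so P lies on C.
Step 2: partial derivatives
  f_x(x, y) = 3*x**2 - 2*y - 2, f_y(x, y) = -2*x + 3*y**2 + 2*y - 2.
  f_x(P) = 25, f_y(P) = 4 (gradient nonzero, so P is smooth).
Step 3: tangent line at P: 25·(x − -3) + 4·(y − 0) = 0.
Expanding: 25*x + 4*y + 75 = 0.


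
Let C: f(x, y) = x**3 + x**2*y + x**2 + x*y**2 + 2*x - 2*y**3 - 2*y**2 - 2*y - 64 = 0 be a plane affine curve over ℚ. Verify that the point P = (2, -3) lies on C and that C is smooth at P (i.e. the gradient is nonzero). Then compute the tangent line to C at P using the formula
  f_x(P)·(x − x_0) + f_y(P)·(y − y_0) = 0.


Tangent line at P: 15*x - 52*y - 186 = 0.

Step 1: f(2, -3) = 0, so P lies on C.
Step 2: partial derivatives
  f_x(x, y) = 3*x**2 + 2*x*y + 2*x + y**2 + 2, f_y(x, y) = x**2 + 2*x*y - 6*y**2 - 4*y - 2.
  f_x(P) = 15, f_y(P) = -52 (gradient nonzero, so P is smooth).
Step 3: tangent line at P: 15·(x − 2) + -52·(y − -3) = 0.
Expanding: 15*x - 52*y - 186 = 0.


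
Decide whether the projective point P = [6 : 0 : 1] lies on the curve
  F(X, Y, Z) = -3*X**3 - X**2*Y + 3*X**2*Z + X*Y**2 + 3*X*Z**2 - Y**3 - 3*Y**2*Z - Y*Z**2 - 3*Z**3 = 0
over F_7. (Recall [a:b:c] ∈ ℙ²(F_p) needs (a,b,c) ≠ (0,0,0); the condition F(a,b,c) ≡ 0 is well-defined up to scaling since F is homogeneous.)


F(6,0,1) ≡ 0 (mod 7); P is on the curve.

Evaluate F(6, 0, 1) term-by-term (mod 7).
  -3*X**3 ↦ -3·216·1·1 = -648
  -X**2*Y ↦ -1·36·0·1 = 0
  3*X**2*Z ↦ 3·36·1·1 = 108
  X*Y**2 ↦ 1·6·0·1 = 0
  3*X*Z**2 ↦ 3·6·1·1 = 18
  -Y**3 ↦ -1·1·0·1 = 0
  -3*Y**2*Z ↦ -3·1·0·1 = 0
  -Y*Z**2 ↦ -1·1·0·1 = 0
  -3*Z**3 ↦ -3·1·1·1 = -3
Sum: F(6, 0, 1) = (-648) + (0) + (108) + (0) + (18) + (0) + (0) + (0) + (-3) = -525.
Reducing mod 7: -525 ≡ 0 (mod 7).
Since F(a, b, c) ≡ 0 (mod 7), P lies on the curve.


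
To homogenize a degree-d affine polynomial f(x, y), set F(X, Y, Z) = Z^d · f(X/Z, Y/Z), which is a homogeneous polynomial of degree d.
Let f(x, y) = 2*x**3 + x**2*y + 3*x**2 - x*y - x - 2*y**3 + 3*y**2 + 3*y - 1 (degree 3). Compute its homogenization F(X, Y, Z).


F(X, Y, Z) = 2*X**3 + X**2*Y + 3*X**2*Z - X*Y*Z - X*Z**2 - 2*Y**3 + 3*Y**2*Z + 3*Y*Z**2 - Z**3

deg(f) = 3.
Substitute x = X/Z, y = Y/Z into f, then multiply by Z^3.
  monomial 2·x^3·y^0 ↦ 2·X^3·Y^0·Z^0.
  monomial 1·x^2·y^1 ↦ 1·X^2·Y^1·Z^0.
  monomial 3·x^2·y^0 ↦ 3·X^2·Y^0·Z^1.
  monomial -1·x^1·y^1 ↦ -1·X^1·Y^1·Z^1.
  monomial -1·x^1·y^0 ↦ -1·X^1·Y^0·Z^2.
  monomial -2·x^0·y^3 ↦ -2·X^0·Y^3·Z^0.
  monomial 3·x^0·y^2 ↦ 3·X^0·Y^2·Z^1.
  monomial 3·x^0·y^1 ↦ 3·X^0·Y^1·Z^2.
  monomial -1·x^0·y^0 ↦ -1·X^0·Y^0·Z^3.
Collecting: F(X, Y, Z) = 2*X**3 + X**2*Y + 3*X**2*Z - X*Y*Z - X*Z**2 - 2*Y**3 + 3*Y**2*Z + 3*Y*Z**2 - Z**3.


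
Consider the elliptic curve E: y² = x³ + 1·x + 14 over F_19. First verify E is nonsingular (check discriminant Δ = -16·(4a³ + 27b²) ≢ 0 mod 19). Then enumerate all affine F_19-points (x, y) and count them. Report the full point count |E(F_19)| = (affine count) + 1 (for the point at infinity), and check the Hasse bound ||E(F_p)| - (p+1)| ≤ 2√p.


Affine points = {(1, 4), (1, 15), (2, 9), (2, 10), (3, 5), (3, 14), (4, 5), (4, 14), (5, 7), (5, 12), (9, 7), (9, 12), (10, 6), (10, 13), (11, 8), (11, 11), (12, 5), (12, 14), (13, 1), (13, 18), (14, 6), (14, 13), (17, 2), (17, 17)}; affine count = 24; |E(F_19)| = 25.

Discriminant check: Δ ∝ 4a³ + 27b² = 4·1³ + 27·14² = 4·1 + 27·196 ≡ 14 (mod 19). Nonzero ⇒ E is nonsingular.
For each x ∈ F_19, compute rhs = x³ + 1·x + 14 mod 19, then count y ∈ F_19 with y² ≡ rhs.
  x = 0: rhs = 14, matching y values: none (0 points).
  x = 1: rhs = 16, matching y values: 4, 15 (2 points).
  x = 2: rhs = 5, matching y values: 9, 10 (2 points).
  x = 3: rhs = 6, matching y values: 5, 14 (2 points).
  x = 4: rhs = 6, matching y values: 5, 14 (2 points).
  x = 5: rhs = 11, matching y values: 7, 12 (2 points).
  x = 6: rhs = 8, matching y values: none (0 points).
  x = 7: rhs = 3, matching y values: none (0 points).
  x = 8: rhs = 2, matching y values: none (0 points).
  x = 9: rhs = 11, matching y values: 7, 12 (2 points).
  x = 10: rhs = 17, matching y values: 6, 13 (2 points).
  x = 11: rhs = 7, matching y values: 8, 11 (2 points).
  x = 12: rhs = 6, matching y values: 5, 14 (2 points).
  x = 13: rhs = 1, matching y values: 1, 18 (2 points).
  x = 14: rhs = 17, matching y values: 6, 13 (2 points).
  x = 15: rhs = 3, matching y values: none (0 points).
  x = 16: rhs = 3, matching y values: none (0 points).
  x = 17: rhs = 4, matching y values: 2, 17 (2 points).
  x = 18: rhs = 12, matching y values: none (0 points).
Total affine count: 24.
Full point count |E(F_19)| = 24 + 1 = 25.
Hasse bound: |25 − (19+1)| = |5| = 5 ≤ 2√19 ≈ 8.7178 ✓.


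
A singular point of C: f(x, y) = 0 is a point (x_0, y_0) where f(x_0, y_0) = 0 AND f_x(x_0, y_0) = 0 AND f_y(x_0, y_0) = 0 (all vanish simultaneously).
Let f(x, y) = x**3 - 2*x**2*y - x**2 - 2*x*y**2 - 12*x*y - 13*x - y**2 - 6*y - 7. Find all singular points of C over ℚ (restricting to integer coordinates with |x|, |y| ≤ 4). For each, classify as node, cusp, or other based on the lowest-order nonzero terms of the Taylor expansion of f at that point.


Singular points: {(-1, -2)}; classification: cusp.

Compute partial derivatives:
  f_x = 3*x**2 - 4*x*y - 2*x - 2*y**2 - 12*y - 13.
  f_y = -2*x**2 - 4*x*y - 12*x - 2*y - 6.
Scan x_0 ∈ {−4, ..., 4}. For each x_0, f_y(x_0, y) is a polynomial in y; find its integer roots y ∈ {−4, ..., 4}, then test f_x and f at those candidates.
  x = -4: f_y(-4, y) = 14*y + 10; no integer root y with |y| ≤ 4.
  x = -3: f_y(-3, y) = 10*y + 12; no integer root y with |y| ≤ 4.
  x = -2: f_y(-2, y) = 6*y + 10; no integer root y with |y| ≤ 4.
  x = -1: f_y(-1, y) = 2*y + 4; vanishes at y ∈ {-2}. (-1, -2): f_x = 0, f = 0 — SINGULAR.
  x = 0: f_y(0, y) = -2*y - 6; vanishes at y ∈ {-3}. (0, -3): f_x = 5 ≠ 0.
  x = 1: f_y(1, y) = -6*y - 20; no integer root y with |y| ≤ 4.
  x = 2: f_y(2, y) = -10*y - 38; no integer root y with |y| ≤ 4.
  x = 3: f_y(3, y) = -14*y - 60; no integer root y with |y| ≤ 4.
  x = 4: f_y(4, y) = -18*y - 86; no integer root y with |y| ≤ 4.
Only singular point on the grid: (-1, -2).
Classify: substitute x = -1 + u, y = -2 + v and expand: f = u**3 - 2*u**2*v - 2*u*v**2 + v**2.
No constant or linear terms (consistent with a singular point). Quadratic part: v**2. Cubic part: u**3 - 2*u**2*v - 2*u*v**2.
The quadratic part v**2 is a perfect square, so there is a single (double) tangent line v = 0, i.e. y = -2. Restricting the cubic part to that line (v = 0) leaves u**3 ≠ 0, so f is not divisible by v and the branch is v² ≈ -u**3 to lowest order — this is a cusp.
Classification: cusp.


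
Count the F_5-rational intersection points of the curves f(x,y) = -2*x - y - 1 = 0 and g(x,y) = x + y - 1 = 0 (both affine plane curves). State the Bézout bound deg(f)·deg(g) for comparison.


Common zeros: {(3, 3)}; count = 1; Bézout bound = 1.

deg(f) = 1, deg(g) = 1, so Bézout bound = 1.
Scan x ∈ F_5. For each x, list the y ∈ F_5 with f(x, y) ≡ 0 and those with g(x, y) ≡ 0 (mod 5); the common zeros in that column are the intersection.
  x = 0: f ≡ 0 at y ∈ {4}; g ≡ 0 at y ∈ {1}; common: ∅.
  x = 1: f ≡ 0 at y ∈ {2}; g ≡ 0 at y ∈ {0}; common: ∅.
  x = 2: f ≡ 0 at y ∈ {0}; g ≡ 0 at y ∈ {4}; common: ∅.
  x = 3: f ≡ 0 at y ∈ {3}; g ≡ 0 at y ∈ {3}; common: {3}.
  x = 4: f ≡ 0 at y ∈ {1}; g ≡ 0 at y ∈ {2}; common: ∅.
Collecting: common zeros = {(3, 3)}, so the count is 1.
Comparison with the Bézout bound: 1 ≤ 1 = deg(f)·deg(g), as expected for curves with no common component (the bound is attained).


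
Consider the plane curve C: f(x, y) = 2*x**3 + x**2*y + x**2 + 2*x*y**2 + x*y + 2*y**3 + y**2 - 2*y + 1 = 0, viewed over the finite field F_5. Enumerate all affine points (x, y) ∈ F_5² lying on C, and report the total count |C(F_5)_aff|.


Affine F_5-points: {(1, 3), (1, 4), (2, 2), (2, 4), (4, 0)}; count = 5.

For each of the 25 pairs (x, y) ∈ F_5², evaluate f(x, y) mod 5. Record the zeros.
  x = 0: [0↦1, 1↦2, 2↦2, 3↦3, 4↦2]  zeros at y ∈ ∅
  x = 1: [0↦4, 1↦4, 2↦2, 3↦0, 4↦0]  zeros at y ∈ {3, 4}
  x = 2: [0↦1, 1↦2, 2↦0, 3↦2, 4↦0]  zeros at y ∈ {2, 4}
  x = 3: [0↦4, 1↦3, 2↦3, 3↦1, 4↦4]  zeros at y ∈ ∅
  x = 4: [0↦0, 1↦4, 2↦3, 3↦4, 4↦4]  zeros at y ∈ {0}
Collecting zeros: affine points = {(1, 3), (1, 4), (2, 2), (2, 4), (4, 0)}.
Total count |C(F_5)_aff| = 5.


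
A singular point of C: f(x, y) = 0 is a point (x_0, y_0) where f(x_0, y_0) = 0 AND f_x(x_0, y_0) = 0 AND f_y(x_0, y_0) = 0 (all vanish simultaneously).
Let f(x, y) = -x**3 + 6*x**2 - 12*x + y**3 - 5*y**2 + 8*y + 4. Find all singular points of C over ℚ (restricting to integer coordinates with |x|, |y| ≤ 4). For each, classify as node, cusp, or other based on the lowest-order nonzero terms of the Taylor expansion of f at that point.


Singular points: {(2, 2)}; classification: cusp.

Compute partial derivatives:
  f_x = -3*x**2 + 12*x - 12.
  f_y = 3*y**2 - 10*y + 8.
Scan x_0 ∈ {−4, ..., 4}. For each x_0, f_y(x_0, y) is a polynomial in y; find its integer roots y ∈ {−4, ..., 4}, then test f_x and f at those candidates.
  x = -4: f_y(-4, y) = 3*y**2 - 10*y + 8; vanishes at y ∈ {2}. (-4, 2): f_x = -108 ≠ 0.
  x = -3: f_y(-3, y) = 3*y**2 - 10*y + 8; vanishes at y ∈ {2}. (-3, 2): f_x = -75 ≠ 0.
  x = -2: f_y(-2, y) = 3*y**2 - 10*y + 8; vanishes at y ∈ {2}. (-2, 2): f_x = -48 ≠ 0.
  x = -1: f_y(-1, y) = 3*y**2 - 10*y + 8; vanishes at y ∈ {2}. (-1, 2): f_x = -27 ≠ 0.
  x = 0: f_y(0, y) = 3*y**2 - 10*y + 8; vanishes at y ∈ {2}. (0, 2): f_x = -12 ≠ 0.
  x = 1: f_y(1, y) = 3*y**2 - 10*y + 8; vanishes at y ∈ {2}. (1, 2): f_x = -3 ≠ 0.
  x = 2: f_y(2, y) = 3*y**2 - 10*y + 8; vanishes at y ∈ {2}. (2, 2): f_x = 0, f = 0 — SINGULAR.
  x = 3: f_y(3, y) = 3*y**2 - 10*y + 8; vanishes at y ∈ {2}. (3, 2): f_x = -3 ≠ 0.
  x = 4: f_y(4, y) = 3*y**2 - 10*y + 8; vanishes at y ∈ {2}. (4, 2): f_x = -12 ≠ 0.
Only singular point on the grid: (2, 2).
Classify: substitute x = 2 + u, y = 2 + v and expand: f = -u**3 + v**3 + v**2.
No constant or linear terms (consistent with a singular point). Quadratic part: v**2. Cubic part: -u**3 + v**3.
The quadratic part v**2 is a perfect square, so there is a single (double) tangent line v = 0, i.e. y = 2. Restricting the cubic part to that line (v = 0) leaves -u**3 ≠ 0, so f is not divisible by v and the branch is v² ≈ u**3 to lowest order — this is a cusp.
Classification: cusp.


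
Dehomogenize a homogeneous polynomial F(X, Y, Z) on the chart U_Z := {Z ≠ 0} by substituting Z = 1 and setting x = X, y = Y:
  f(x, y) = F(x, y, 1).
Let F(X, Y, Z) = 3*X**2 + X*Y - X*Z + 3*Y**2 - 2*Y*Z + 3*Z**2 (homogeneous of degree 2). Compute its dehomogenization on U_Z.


f(x, y) = 3*x**2 + x*y - x + 3*y**2 - 2*y + 3

On U_Z we set Z = 1. Each monomial c·X^i·Y^j·Z^k in F becomes c·x^i·y^j·1^k = c·x^i·y^j.
Substituting Z = 1: F(X, Y, 1) = 3*x**2 + x*y - x + 3*y**2 - 2*y + 3.
Note: deg(f) ≤ deg(F) = 2; strict inequality happens when F is divisible by Z (lost terms).


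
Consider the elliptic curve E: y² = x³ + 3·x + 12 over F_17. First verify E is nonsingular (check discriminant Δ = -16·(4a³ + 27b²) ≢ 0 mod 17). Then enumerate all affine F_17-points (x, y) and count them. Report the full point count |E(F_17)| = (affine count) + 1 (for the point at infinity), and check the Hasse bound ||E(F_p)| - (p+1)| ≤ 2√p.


Affine points = {(1, 4), (1, 13), (2, 3), (2, 14), (5, 4), (5, 13), (6, 5), (6, 12), (7, 6), (7, 11), (8, 2), (8, 15), (11, 4), (11, 13), (12, 5), (12, 12), (13, 2), (13, 15), (15, 7), (15, 10), (16, 5), (16, 12)}; affine count = 22; |E(F_17)| = 23.

Discriminant check: Δ ∝ 4a³ + 27b² = 4·3³ + 27·12² = 4·27 + 27·144 ≡ 1 (mod 17). Nonzero ⇒ E is nonsingular.
For each x ∈ F_17, compute rhs = x³ + 3·x + 12 mod 17, then count y ∈ F_17 with y² ≡ rhs.
  x = 0: rhs = 12, matching y values: none (0 points).
  x = 1: rhs = 16, matching y values: 4, 13 (2 points).
  x = 2: rhs = 9, matching y values: 3, 14 (2 points).
  x = 3: rhs = 14, matching y values: none (0 points).
  x = 4: rhs = 3, matching y values: none (0 points).
  x = 5: rhs = 16, matching y values: 4, 13 (2 points).
  x = 6: rhs = 8, matching y values: 5, 12 (2 points).
  x = 7: rhs = 2, matching y values: 6, 11 (2 points).
  x = 8: rhs = 4, matching y values: 2, 15 (2 points).
  x = 9: rhs = 3, matching y values: none (0 points).
  x = 10: rhs = 5, matching y values: none (0 points).
  x = 11: rhs = 16, matching y values: 4, 13 (2 points).
  x = 12: rhs = 8, matching y values: 5, 12 (2 points).
  x = 13: rhs = 4, matching y values: 2, 15 (2 points).
  x = 14: rhs = 10, matching y values: none (0 points).
  x = 15: rhs = 15, matching y values: 7, 10 (2 points).
  x = 16: rhs = 8, matching y values: 5, 12 (2 points).
Total affine count: 22.
Full point count |E(F_17)| = 22 + 1 = 23.
Hasse bound: |23 − (17+1)| = |5| = 5 ≤ 2√17 ≈ 8.2462 ✓.


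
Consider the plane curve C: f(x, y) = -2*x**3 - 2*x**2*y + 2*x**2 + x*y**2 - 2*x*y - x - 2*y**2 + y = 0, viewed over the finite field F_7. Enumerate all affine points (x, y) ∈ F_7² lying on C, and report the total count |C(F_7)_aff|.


Affine F_7-points: {(0, 0), (0, 4), (2, 1), (4, 4), (4, 5)}; count = 5.

For each of the 49 pairs (x, y) ∈ F_7², evaluate f(x, y) mod 7. Record the zeros.
  x = 0: [0↦0, 1↦6, 2↦1, 3↦6, 4↦0, 5↦4, 6↦4]  zeros at y ∈ {0, 4}
  x = 1: [0↦6, 1↦2, 2↦3, 3↦2, 4↦6, 5↦1, 6↦1]  zeros at y ∈ ∅
  x = 2: [0↦4, 1↦0, 2↦3, 3↦6, 4↦2, 5↦5, 6↦1]  zeros at y ∈ {1}
  x = 3: [0↦3, 1↦2, 2↦3, 3↦6, 4↦4, 5↦4, 6↦6]  zeros at y ∈ ∅
  x = 4: [0↦5, 1↦3, 2↦5, 3↦4, 4↦0, 5↦0, 6↦4]  zeros at y ∈ {4, 5}
  x = 5: [0↦5, 1↦5, 2↦4, 3↦2, 4↦6, 5↦2, 6↦4]  zeros at y ∈ ∅
  x = 6: [0↦5, 1↦3, 2↦2, 3↦2, 4↦3, 5↦5, 6↦1]  zeros at y ∈ ∅
Collecting zeros: affine points = {(0, 0), (0, 4), (2, 1), (4, 4), (4, 5)}.
Total count |C(F_7)_aff| = 5.


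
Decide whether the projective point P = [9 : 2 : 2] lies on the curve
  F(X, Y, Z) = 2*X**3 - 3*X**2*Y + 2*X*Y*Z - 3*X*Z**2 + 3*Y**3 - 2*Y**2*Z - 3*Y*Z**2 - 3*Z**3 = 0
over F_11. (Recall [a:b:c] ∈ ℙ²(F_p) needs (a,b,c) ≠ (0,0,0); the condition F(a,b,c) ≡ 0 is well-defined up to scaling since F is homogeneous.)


F(9,2,2) ≡ 5 (mod 11); P is NOT on the curve.

Evaluate F(9, 2, 2) term-by-term (mod 11).
  2*X**3 ↦ 2·729·1·1 = 1458
  -3*X**2*Y ↦ -3·81·2·1 = -486
  2*X*Y*Z ↦ 2·9·2·2 = 72
  -3*X*Z**2 ↦ -3·9·1·4 = -108
  3*Y**3 ↦ 3·1·8·1 = 24
  -2*Y**2*Z ↦ -2·1·4·2 = -16
  -3*Y*Z**2 ↦ -3·1·2·4 = -24
  -3*Z**3 ↦ -3·1·1·8 = -24
Sum: F(9, 2, 2) = (1458) + (-486) + (72) + (-108) + (24) + (-16) + (-24) + (-24) = 896.
Reducing mod 11: 896 ≡ 5 (mod 11).
Since F(a, b, c) ≡ 5 ≠ 0 (mod 11), P does NOT lie on the curve.


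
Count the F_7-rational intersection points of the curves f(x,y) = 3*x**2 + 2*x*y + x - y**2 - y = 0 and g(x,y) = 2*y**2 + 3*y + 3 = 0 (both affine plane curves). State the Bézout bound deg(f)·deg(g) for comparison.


Common zeros: ∅; count = 0; Bézout bound = 4.

deg(f) = 2, deg(g) = 2, so Bézout bound = 4.
Scan x ∈ F_7. For each x, list the y ∈ F_7 with f(x, y) ≡ 0 and those with g(x, y) ≡ 0 (mod 7); the common zeros in that column are the intersection.
  x = 0: f ≡ 0 at y ∈ {0, 6}; g ≡ 0 at y ∈ ∅; common: ∅.
  x = 1: f ≡ 0 at y ∈ ∅; g ≡ 0 at y ∈ ∅; common: ∅.
  x = 2: f ≡ 0 at y ∈ {0, 3}; g ≡ 0 at y ∈ ∅; common: ∅.
  x = 3: f ≡ 0 at y ∈ ∅; g ≡ 0 at y ∈ ∅; common: ∅.
  x = 4: f ≡ 0 at y ∈ ∅; g ≡ 0 at y ∈ ∅; common: ∅.
  x = 5: f ≡ 0 at y ∈ {3, 6}; g ≡ 0 at y ∈ ∅; common: ∅.
  x = 6: f ≡ 0 at y ∈ ∅; g ≡ 0 at y ∈ ∅; common: ∅.
Collecting: common zeros = ∅, so the count is 0.
Comparison with the Bézout bound: 0 ≤ 4 = deg(f)·deg(g), as expected for curves with no common component (the affine F_7-count falls short of the bound because intersections may lie at infinity, over extension fields, or carry multiplicity).


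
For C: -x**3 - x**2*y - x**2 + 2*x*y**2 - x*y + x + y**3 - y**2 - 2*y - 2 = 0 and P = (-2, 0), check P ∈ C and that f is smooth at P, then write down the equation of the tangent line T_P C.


Tangent line at P: -7*x - 4*y - 14 = 0.

Step 1: f(-2, 0) = 0, so P lies on C.
Step 2: partial derivatives
  f_x(x, y) = -3*x**2 - 2*x*y - 2*x + 2*y**2 - y + 1, f_y(x, y) = -x**2 + 4*x*y - x + 3*y**2 - 2*y - 2.
  f_x(P) = -7, f_y(P) = -4 (gradient nonzero, so P is smooth).
Step 3: tangent line at P: -7·(x − -2) + -4·(y − 0) = 0.
Expanding: -7*x - 4*y - 14 = 0.


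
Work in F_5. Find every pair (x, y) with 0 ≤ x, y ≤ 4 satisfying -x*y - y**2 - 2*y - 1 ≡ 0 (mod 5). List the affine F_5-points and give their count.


Affine F_5-points: {(0, 4), (1, 1), (3, 2), (3, 3)}; count = 4.

For each of the 25 pairs (x, y) ∈ F_5², evaluate f(x, y) mod 5. Record the zeros.
  x = 0: [0↦4, 1↦1, 2↦1, 3↦4, 4↦0]  zeros at y ∈ {4}
  x = 1: [0↦4, 1↦0, 2↦4, 3↦1, 4↦1]  zeros at y ∈ {1}
  x = 2: [0↦4, 1↦4, 2↦2, 3↦3, 4↦2]  zeros at y ∈ ∅
  x = 3: [0↦4, 1↦3, 2↦0, 3↦0, 4↦3]  zeros at y ∈ {2, 3}
  x = 4: [0↦4, 1↦2, 2↦3, 3↦2, 4↦4]  zeros at y ∈ ∅
Collecting zeros: affine points = {(0, 4), (1, 1), (3, 2), (3, 3)}.
Total count |C(F_5)_aff| = 4.


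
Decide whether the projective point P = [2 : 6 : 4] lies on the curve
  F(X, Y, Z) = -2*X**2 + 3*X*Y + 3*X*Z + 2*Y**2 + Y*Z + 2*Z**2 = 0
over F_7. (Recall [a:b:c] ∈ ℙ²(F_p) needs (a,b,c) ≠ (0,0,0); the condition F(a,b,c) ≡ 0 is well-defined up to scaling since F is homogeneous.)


F(2,6,4) ≡ 5 (mod 7); P is NOT on the curve.

Evaluate F(2, 6, 4) term-by-term (mod 7).
  -2*X**2 ↦ -2·4·1·1 = -8
  3*X*Y ↦ 3·2·6·1 = 36
  3*X*Z ↦ 3·2·1·4 = 24
  2*Y**2 ↦ 2·1·36·1 = 72
  Y*Z ↦ 1·1·6·4 = 24
  2*Z**2 ↦ 2·1·1·16 = 32
Sum: F(2, 6, 4) = (-8) + (36) + (24) + (72) + (24) + (32) = 180.
Reducing mod 7: 180 ≡ 5 (mod 7).
Since F(a, b, c) ≡ 5 ≠ 0 (mod 7), P does NOT lie on the curve.


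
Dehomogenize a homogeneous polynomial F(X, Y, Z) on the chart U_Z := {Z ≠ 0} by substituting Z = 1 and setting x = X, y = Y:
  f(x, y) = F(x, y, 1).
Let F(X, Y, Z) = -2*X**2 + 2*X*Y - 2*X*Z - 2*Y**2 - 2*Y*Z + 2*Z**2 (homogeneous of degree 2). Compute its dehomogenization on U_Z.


f(x, y) = -2*x**2 + 2*x*y - 2*x - 2*y**2 - 2*y + 2

On U_Z we set Z = 1. Each monomial c·X^i·Y^j·Z^k in F becomes c·x^i·y^j·1^k = c·x^i·y^j.
Substituting Z = 1: F(X, Y, 1) = -2*x**2 + 2*x*y - 2*x - 2*y**2 - 2*y + 2.
Note: deg(f) ≤ deg(F) = 2; strict inequality happens when F is divisible by Z (lost terms).


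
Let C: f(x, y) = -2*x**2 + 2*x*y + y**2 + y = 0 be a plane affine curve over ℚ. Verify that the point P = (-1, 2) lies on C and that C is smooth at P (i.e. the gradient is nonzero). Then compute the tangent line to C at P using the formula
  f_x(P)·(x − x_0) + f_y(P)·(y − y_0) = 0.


Tangent line at P: 8*x + 3*y + 2 = 0.

Step 1: f(-1, 2) = 0, so P lies on C.
Step 2: partial derivatives
  f_x(x, y) = -4*x + 2*y, f_y(x, y) = 2*x + 2*y + 1.
  f_x(P) = 8, f_y(P) = 3 (gradient nonzero, so P is smooth).
Step 3: tangent line at P: 8·(x − -1) + 3·(y − 2) = 0.
Expanding: 8*x + 3*y + 2 = 0.


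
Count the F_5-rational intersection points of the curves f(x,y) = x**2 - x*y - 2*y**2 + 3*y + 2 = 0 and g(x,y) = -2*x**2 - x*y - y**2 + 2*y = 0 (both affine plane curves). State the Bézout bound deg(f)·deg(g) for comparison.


Common zeros: {(0, 2), (4, 1)}; count = 2; Bézout bound = 4.

deg(f) = 2, deg(g) = 2, so Bézout bound = 4.
Scan x ∈ F_5. For each x, list the y ∈ F_5 with f(x, y) ≡ 0 and those with g(x, y) ≡ 0 (mod 5); the common zeros in that column are the intersection.
  x = 0: f ≡ 0 at y ∈ {2}; g ≡ 0 at y ∈ {0, 2}; common: {2}.
  x = 1: f ≡ 0 at y ∈ ∅; g ≡ 0 at y ∈ ∅; common: ∅.
  x = 2: f ≡ 0 at y ∈ {1, 2}; g ≡ 0 at y ∈ ∅; common: ∅.
  x = 3: f ≡ 0 at y ∈ ∅; g ≡ 0 at y ∈ {1, 3}; common: ∅.
  x = 4: f ≡ 0 at y ∈ {1}; g ≡ 0 at y ∈ {1, 2}; common: {1}.
Collecting: common zeros = {(0, 2), (4, 1)}, so the count is 2.
Comparison with the Bézout bound: 2 ≤ 4 = deg(f)·deg(g), as expected for curves with no common component (the affine F_5-count falls short of the bound because intersections may lie at infinity, over extension fields, or carry multiplicity).


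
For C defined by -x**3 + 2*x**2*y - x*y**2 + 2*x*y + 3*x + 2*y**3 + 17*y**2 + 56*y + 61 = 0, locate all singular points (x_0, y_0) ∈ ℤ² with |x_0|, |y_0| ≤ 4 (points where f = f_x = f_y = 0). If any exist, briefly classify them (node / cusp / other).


Singular points: {(-2, -3)}; classification: cusp.

Compute partial derivatives:
  f_x = -3*x**2 + 4*x*y - y**2 + 2*y + 3.
  f_y = 2*x**2 - 2*x*y + 2*x + 6*y**2 + 34*y + 56.
Scan x_0 ∈ {−4, ..., 4}. For each x_0, f_y(x_0, y) is a polynomial in y; find its integer roots y ∈ {−4, ..., 4}, then test f_x and f at those candidates.
  x = -4: f_y(-4, y) = 6*y**2 + 42*y + 80; no integer root y with |y| ≤ 4.
  x = -3: f_y(-3, y) = 6*y**2 + 40*y + 68; no integer root y with |y| ≤ 4.
  x = -2: f_y(-2, y) = 6*y**2 + 38*y + 60; vanishes at y ∈ {-3}. (-2, -3): f_x = 0, f = 0 — SINGULAR.
  x = -1: f_y(-1, y) = 6*y**2 + 36*y + 56; no integer root y with |y| ≤ 4.
  x = 0: f_y(0, y) = 6*y**2 + 34*y + 56; no integer root y with |y| ≤ 4.
  x = 1: f_y(1, y) = 6*y**2 + 32*y + 60; no integer root y with |y| ≤ 4.
  x = 2: f_y(2, y) = 6*y**2 + 30*y + 68; no integer root y with |y| ≤ 4.
  x = 3: f_y(3, y) = 6*y**2 + 28*y + 80; no integer root y with |y| ≤ 4.
  x = 4: f_y(4, y) = 6*y**2 + 26*y + 96; no integer root y with |y| ≤ 4.
Only singular point on the grid: (-2, -3).
Classify: substitute x = -2 + u, y = -3 + v and expand: f = -u**3 + 2*u**2*v - u*v**2 + 2*v**3 + v**2.
No constant or linear terms (consistent with a singular point). Quadratic part: v**2. Cubic part: -u**3 + 2*u**2*v - u*v**2 + 2*v**3.
The quadratic part v**2 is a perfect square, so there is a single (double) tangent line v = 0, i.e. y = -3. Restricting the cubic part to that line (v = 0) leaves -u**3 ≠ 0, so f is not divisible by v and the branch is v² ≈ u**3 to lowest order — this is a cusp.
Classification: cusp.


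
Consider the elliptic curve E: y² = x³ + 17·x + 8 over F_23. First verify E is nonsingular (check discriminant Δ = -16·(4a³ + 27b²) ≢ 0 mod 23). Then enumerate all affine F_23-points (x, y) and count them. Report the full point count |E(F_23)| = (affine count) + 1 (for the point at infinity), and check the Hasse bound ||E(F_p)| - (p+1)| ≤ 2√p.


Affine points = {(0, 10), (0, 13), (1, 7), (1, 16), (2, 2), (2, 21), (4, 5), (4, 18), (6, 2), (6, 21), (8, 9), (8, 14), (9, 4), (9, 19), (11, 10), (11, 13), (12, 10), (12, 13), (14, 0), (15, 2), (15, 21), (16, 11), (16, 12), (17, 9), (17, 14), (21, 9), (21, 14), (22, 6), (22, 17)}; affine count = 29; |E(F_23)| = 30.

Discriminant check: Δ ∝ 4a³ + 27b² = 4·17³ + 27·8² = 4·4913 + 27·64 ≡ 13 (mod 23). Nonzero ⇒ E is nonsingular.
For each x ∈ F_23, compute rhs = x³ + 17·x + 8 mod 23, then count y ∈ F_23 with y² ≡ rhs.
  x = 0: rhs = 8, matching y values: 10, 13 (2 points).
  x = 1: rhs = 3, matching y values: 7, 16 (2 points).
  x = 2: rhs = 4, matching y values: 2, 21 (2 points).
  x = 3: rhs = 17, matching y values: none (0 points).
  x = 4: rhs = 2, matching y values: 5, 18 (2 points).
  x = 5: rhs = 11, matching y values: none (0 points).
  x = 6: rhs = 4, matching y values: 2, 21 (2 points).
  x = 7: rhs = 10, matching y values: none (0 points).
  x = 8: rhs = 12, matching y values: 9, 14 (2 points).
  x = 9: rhs = 16, matching y values: 4, 19 (2 points).
  x = 10: rhs = 5, matching y values: none (0 points).
  x = 11: rhs = 8, matching y values: 10, 13 (2 points).
  x = 12: rhs = 8, matching y values: 10, 13 (2 points).
  x = 13: rhs = 11, matching y values: none (0 points).
  x = 14: rhs = 0, matching y values: 0 (1 points).
  x = 15: rhs = 4, matching y values: 2, 21 (2 points).
  x = 16: rhs = 6, matching y values: 11, 12 (2 points).
  x = 17: rhs = 12, matching y values: 9, 14 (2 points).
  x = 18: rhs = 5, matching y values: none (0 points).
  x = 19: rhs = 14, matching y values: none (0 points).
  x = 20: rhs = 22, matching y values: none (0 points).
  x = 21: rhs = 12, matching y values: 9, 14 (2 points).
  x = 22: rhs = 13, matching y values: 6, 17 (2 points).
Total affine count: 29.
Full point count |E(F_23)| = 29 + 1 = 30.
Hasse bound: |30 − (23+1)| = |6| = 6 ≤ 2√23 ≈ 9.5917 ✓.


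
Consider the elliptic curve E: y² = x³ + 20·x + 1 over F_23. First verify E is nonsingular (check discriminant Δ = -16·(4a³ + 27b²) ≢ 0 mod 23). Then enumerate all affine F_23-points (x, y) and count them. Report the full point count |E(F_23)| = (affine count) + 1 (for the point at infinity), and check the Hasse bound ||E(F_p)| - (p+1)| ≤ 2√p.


Affine points = {(0, 1), (0, 22), (2, 7), (2, 16), (7, 1), (7, 22), (8, 11), (8, 12), (9, 6), (9, 17), (14, 9), (14, 14), (16, 1), (16, 22), (18, 11), (18, 12), (19, 8), (19, 15), (20, 11), (20, 12), (22, 7), (22, 16)}; affine count = 22; |E(F_23)| = 23.

Discriminant check: Δ ∝ 4a³ + 27b² = 4·20³ + 27·1² = 4·8000 + 27·1 ≡ 11 (mod 23). Nonzero ⇒ E is nonsingular.
For each x ∈ F_23, compute rhs = x³ + 20·x + 1 mod 23, then count y ∈ F_23 with y² ≡ rhs.
  x = 0: rhs = 1, matching y values: 1, 22 (2 points).
  x = 1: rhs = 22, matching y values: none (0 points).
  x = 2: rhs = 3, matching y values: 7, 16 (2 points).
  x = 3: rhs = 19, matching y values: none (0 points).
  x = 4: rhs = 7, matching y values: none (0 points).
  x = 5: rhs = 19, matching y values: none (0 points).
  x = 6: rhs = 15, matching y values: none (0 points).
  x = 7: rhs = 1, matching y values: 1, 22 (2 points).
  x = 8: rhs = 6, matching y values: 11, 12 (2 points).
  x = 9: rhs = 13, matching y values: 6, 17 (2 points).
  x = 10: rhs = 5, matching y values: none (0 points).
  x = 11: rhs = 11, matching y values: none (0 points).
  x = 12: rhs = 14, matching y values: none (0 points).
  x = 13: rhs = 20, matching y values: none (0 points).
  x = 14: rhs = 12, matching y values: 9, 14 (2 points).
  x = 15: rhs = 19, matching y values: none (0 points).
  x = 16: rhs = 1, matching y values: 1, 22 (2 points).
  x = 17: rhs = 10, matching y values: none (0 points).
  x = 18: rhs = 6, matching y values: 11, 12 (2 points).
  x = 19: rhs = 18, matching y values: 8, 15 (2 points).
  x = 20: rhs = 6, matching y values: 11, 12 (2 points).
  x = 21: rhs = 22, matching y values: none (0 points).
  x = 22: rhs = 3, matching y values: 7, 16 (2 points).
Total affine count: 22.
Full point count |E(F_23)| = 22 + 1 = 23.
Hasse bound: |23 − (23+1)| = |-1| = 1 ≤ 2√23 ≈ 9.5917 ✓.


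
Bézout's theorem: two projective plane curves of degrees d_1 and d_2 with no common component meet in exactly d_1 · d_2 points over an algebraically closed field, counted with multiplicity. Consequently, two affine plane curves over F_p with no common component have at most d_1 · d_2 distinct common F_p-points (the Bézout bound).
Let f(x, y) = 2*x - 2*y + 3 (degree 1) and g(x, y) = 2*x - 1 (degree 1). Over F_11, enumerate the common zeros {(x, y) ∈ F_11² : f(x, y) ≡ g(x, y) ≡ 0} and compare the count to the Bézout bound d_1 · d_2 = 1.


Common zeros: {(6, 2)}; count = 1; Bézout bound = 1.

deg(f) = 1, deg(g) = 1, so Bézout bound = 1.
Scan x ∈ F_11. For each x, list the y ∈ F_11 with f(x, y) ≡ 0 and those with g(x, y) ≡ 0 (mod 11); the common zeros in that column are the intersection.
  x = 0: f ≡ 0 at y ∈ {7}; g ≡ 0 at y ∈ ∅; common: ∅.
  x = 1: f ≡ 0 at y ∈ {8}; g ≡ 0 at y ∈ ∅; common: ∅.
  x = 2: f ≡ 0 at y ∈ {9}; g ≡ 0 at y ∈ ∅; common: ∅.
  x = 3: f ≡ 0 at y ∈ {10}; g ≡ 0 at y ∈ ∅; common: ∅.
  x = 4: f ≡ 0 at y ∈ {0}; g ≡ 0 at y ∈ ∅; common: ∅.
  x = 5: f ≡ 0 at y ∈ {1}; g ≡ 0 at y ∈ ∅; common: ∅.
  x = 6: f ≡ 0 at y ∈ {2}; g ≡ 0 at y ∈ {0, 1, 2, 3, 4, 5, 6, 7, 8, 9, 10}; common: {2}.
  x = 7: f ≡ 0 at y ∈ {3}; g ≡ 0 at y ∈ ∅; common: ∅.
  x = 8: f ≡ 0 at y ∈ {4}; g ≡ 0 at y ∈ ∅; common: ∅.
  x = 9: f ≡ 0 at y ∈ {5}; g ≡ 0 at y ∈ ∅; common: ∅.
  x = 10: f ≡ 0 at y ∈ {6}; g ≡ 0 at y ∈ ∅; common: ∅.
Collecting: common zeros = {(6, 2)}, so the count is 1.
Comparison with the Bézout bound: 1 ≤ 1 = deg(f)·deg(g), as expected for curves with no common component (the bound is attained).


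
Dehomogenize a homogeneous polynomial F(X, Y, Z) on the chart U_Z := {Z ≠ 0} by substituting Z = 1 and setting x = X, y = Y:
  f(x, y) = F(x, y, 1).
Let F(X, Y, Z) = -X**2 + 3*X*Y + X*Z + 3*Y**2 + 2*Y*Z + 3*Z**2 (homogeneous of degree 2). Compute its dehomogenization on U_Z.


f(x, y) = -x**2 + 3*x*y + x + 3*y**2 + 2*y + 3

On U_Z we set Z = 1. Each monomial c·X^i·Y^j·Z^k in F becomes c·x^i·y^j·1^k = c·x^i·y^j.
Substituting Z = 1: F(X, Y, 1) = -x**2 + 3*x*y + x + 3*y**2 + 2*y + 3.
Note: deg(f) ≤ deg(F) = 2; strict inequality happens when F is divisible by Z (lost terms).


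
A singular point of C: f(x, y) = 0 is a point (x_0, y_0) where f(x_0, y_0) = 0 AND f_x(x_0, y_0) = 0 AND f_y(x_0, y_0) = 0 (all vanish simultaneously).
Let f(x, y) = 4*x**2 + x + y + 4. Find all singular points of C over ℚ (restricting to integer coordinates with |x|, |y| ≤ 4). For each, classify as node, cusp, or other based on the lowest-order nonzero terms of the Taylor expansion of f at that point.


No singular points in the scanned grid; C is smooth there.

Compute partial derivatives:
  f_x = 8*x + 1.
  f_y = 1.
f_y = 1 is a nonzero constant, so f_y never vanishes: no point (x, y) can satisfy f = f_x = f_y = 0. In particular no (x, y) ∈ {−4, ..., 4}² is singular; the curve is smooth.


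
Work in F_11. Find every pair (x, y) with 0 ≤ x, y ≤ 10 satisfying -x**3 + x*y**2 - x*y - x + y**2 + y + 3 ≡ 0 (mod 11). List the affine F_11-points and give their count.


Affine F_11-points: {(0, 5), (1, 4), (1, 7), (4, 8), (8, 0), (8, 2), (10, 3)}; count = 7.

For each of the 121 pairs (x, y) ∈ F_11², evaluate f(x, y) mod 11. Record the zeros.
  x = 0: [0↦3, 1↦5, 2↦9, 3↦4, 4↦1, 5↦0, 6↦1, 7↦4, 8↦9, 9↦5, 10↦3]  zeros at y ∈ {5}
  x = 1: [0↦1, 1↦3, 2↦9, 3↦8, 4↦0, 5↦7, 6↦7, 7↦0, 8↦8, 9↦9, 10↦3]  zeros at y ∈ {4, 7}
  x = 2: [0↦4, 1↦6, 2↦3, 3↦6, 4↦4, 5↦8, 6↦7, 7↦1, 8↦1, 9↦7, 10↦8]  zeros at y ∈ ∅
  x = 3: [0↦6, 1↦8, 2↦7, 3↦3, 4↦7, 5↦8, 6↦6, 7↦1, 8↦4, 9↦4, 10↦1]  zeros at y ∈ ∅
  x = 4: [0↦1, 1↦3, 2↦4, 3↦4, 4↦3, 5↦1, 6↦9, 7↦5, 8↦0, 9↦5, 10↦9]  zeros at y ∈ {8}
  x = 5: [0↦5, 1↦7, 2↦10, 3↦3, 4↦8, 5↦3, 6↦10, 7↦7, 8↦5, 9↦4, 10↦4]  zeros at y ∈ ∅
  x = 6: [0↦1, 1↦3, 2↦8, 3↦5, 4↦5, 5↦8, 6↦3, 7↦1, 8↦2, 9↦6, 10↦2]  zeros at y ∈ ∅
  x = 7: [0↦5, 1↦7, 2↦3, 3↦4, 4↦10, 5↦10, 6↦4, 7↦3, 8↦7, 9↦5, 10↦8]  zeros at y ∈ ∅
  x = 8: [0↦0, 1↦2, 2↦0, 3↦5, 4↦6, 5↦3, 6↦7, 7↦7, 8↦3, 9↦6, 10↦5]  zeros at y ∈ {0, 2}
  x = 9: [0↦2, 1↦4, 2↦4, 3↦2, 4↦9, 5↦3, 6↦6, 7↦7, 8↦6, 9↦3, 10↦9]  zeros at y ∈ ∅
  x = 10: [0↦5, 1↦7, 2↦9, 3↦0, 4↦2, 5↦4, 6↦6, 7↦8, 8↦10, 9↦1, 10↦3]  zeros at y ∈ {3}
Collecting zeros: affine points = {(0, 5), (1, 4), (1, 7), (4, 8), (8, 0), (8, 2), (10, 3)}.
Total count |C(F_11)_aff| = 7.


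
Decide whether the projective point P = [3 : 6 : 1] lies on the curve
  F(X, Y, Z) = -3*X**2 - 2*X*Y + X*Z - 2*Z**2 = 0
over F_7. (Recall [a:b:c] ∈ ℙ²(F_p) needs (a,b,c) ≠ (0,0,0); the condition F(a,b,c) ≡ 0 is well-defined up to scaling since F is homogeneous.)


F(3,6,1) ≡ 1 (mod 7); P is NOT on the curve.

Evaluate F(3, 6, 1) term-by-term (mod 7).
  -3*X**2 ↦ -3·9·1·1 = -27
  -2*X*Y ↦ -2·3·6·1 = -36
  X*Z ↦ 1·3·1·1 = 3
  -2*Z**2 ↦ -2·1·1·1 = -2
Sum: F(3, 6, 1) = (-27) + (-36) + (3) + (-2) = -62.
Reducing mod 7: -62 ≡ 1 (mod 7).
Since F(a, b, c) ≡ 1 ≠ 0 (mod 7), P does NOT lie on the curve.


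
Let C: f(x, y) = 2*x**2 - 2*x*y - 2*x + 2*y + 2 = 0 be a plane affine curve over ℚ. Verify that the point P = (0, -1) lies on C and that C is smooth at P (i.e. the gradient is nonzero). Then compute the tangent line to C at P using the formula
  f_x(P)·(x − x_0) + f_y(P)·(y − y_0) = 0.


Tangent line at P: 2*y + 2 = 0.

Step 1: f(0, -1) = 0, so P lies on C.
Step 2: partial derivatives
  f_x(x, y) = 4*x - 2*y - 2, f_y(x, y) = 2 - 2*x.
  f_x(P) = 0, f_y(P) = 2 (gradient nonzero, so P is smooth).
Step 3: tangent line at P: 0·(x − 0) + 2·(y − -1) = 0.
Expanding: 2*y + 2 = 0.


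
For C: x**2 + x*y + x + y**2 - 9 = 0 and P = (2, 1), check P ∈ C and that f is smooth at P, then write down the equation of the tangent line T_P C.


Tangent line at P: 6*x + 4*y - 16 = 0.

Step 1: f(2, 1) = 0, so P lies on C.
Step 2: partial derivatives
  f_x(x, y) = 2*x + y + 1, f_y(x, y) = x + 2*y.
  f_x(P) = 6, f_y(P) = 4 (gradient nonzero, so P is smooth).
Step 3: tangent line at P: 6·(x − 2) + 4·(y − 1) = 0.
Expanding: 6*x + 4*y - 16 = 0.


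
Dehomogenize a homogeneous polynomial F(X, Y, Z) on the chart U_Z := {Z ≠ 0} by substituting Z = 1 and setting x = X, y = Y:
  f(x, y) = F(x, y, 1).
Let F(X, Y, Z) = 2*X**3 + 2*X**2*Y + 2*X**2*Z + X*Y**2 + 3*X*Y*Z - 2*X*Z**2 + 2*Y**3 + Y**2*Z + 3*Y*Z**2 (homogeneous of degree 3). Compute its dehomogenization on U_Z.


f(x, y) = 2*x**3 + 2*x**2*y + 2*x**2 + x*y**2 + 3*x*y - 2*x + 2*y**3 + y**2 + 3*y

On U_Z we set Z = 1. Each monomial c·X^i·Y^j·Z^k in F becomes c·x^i·y^j·1^k = c·x^i·y^j.
Substituting Z = 1: F(X, Y, 1) = 2*x**3 + 2*x**2*y + 2*x**2 + x*y**2 + 3*x*y - 2*x + 2*y**3 + y**2 + 3*y.
Note: deg(f) ≤ deg(F) = 3; strict inequality happens when F is divisible by Z (lost terms).


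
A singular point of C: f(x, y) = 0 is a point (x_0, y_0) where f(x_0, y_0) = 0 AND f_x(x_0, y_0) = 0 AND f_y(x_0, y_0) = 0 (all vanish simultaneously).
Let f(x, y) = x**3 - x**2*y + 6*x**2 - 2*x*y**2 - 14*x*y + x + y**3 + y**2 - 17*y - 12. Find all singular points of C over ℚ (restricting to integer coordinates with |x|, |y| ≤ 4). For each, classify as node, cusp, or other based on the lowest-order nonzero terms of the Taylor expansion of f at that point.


Singular points: {(-3, -2)}; classification: node.

Compute partial derivatives:
  f_x = 3*x**2 - 2*x*y + 12*x - 2*y**2 - 14*y + 1.
  f_y = -x**2 - 4*x*y - 14*x + 3*y**2 + 2*y - 17.
Scan x_0 ∈ {−4, ..., 4}. For each x_0, f_y(x_0, y) is a polynomial in y; find its integer roots y ∈ {−4, ..., 4}, then test f_x and f at those candidates.
  x = -4: f_y(-4, y) = 3*y**2 + 18*y + 23; no integer root y with |y| ≤ 4.
  x = -3: f_y(-3, y) = 3*y**2 + 14*y + 16; vanishes at y ∈ {-2}. (-3, -2): f_x = 0, f = 0 — SINGULAR.
  x = -2: f_y(-2, y) = 3*y**2 + 10*y + 7; vanishes at y ∈ {-1}. (-2, -1): f_x = -3 ≠ 0.
  x = -1: f_y(-1, y) = 3*y**2 + 6*y - 4; no integer root y with |y| ≤ 4.
  x = 0: f_y(0, y) = 3*y**2 + 2*y - 17; no integer root y with |y| ≤ 4.
  x = 1: f_y(1, y) = 3*y**2 - 2*y - 32; no integer root y with |y| ≤ 4.
  x = 2: f_y(2, y) = 3*y**2 - 6*y - 49; no integer root y with |y| ≤ 4.
  x = 3: f_y(3, y) = 3*y**2 - 10*y - 68; no integer root y with |y| ≤ 4.
  x = 4: f_y(4, y) = 3*y**2 - 14*y - 89; no integer root y with |y| ≤ 4.
Only singular point on the grid: (-3, -2).
Classify: substitute x = -3 + u, y = -2 + v and expand: f = u**3 - u**2*v - u**2 - 2*u*v**2 + v**3 + v**2.
No constant or linear terms (consistent with a singular point). Quadratic part: -u**2 + v**2. Cubic part: u**3 - u**2*v - 2*u*v**2 + v**3.
The quadratic part v**2 - u**2 = (v − u)(v + u) splits into two distinct linear factors, so there are two distinct tangent lines y − -2 = ±(x − -3) — this is a node (ordinary double point).
Classification: node.


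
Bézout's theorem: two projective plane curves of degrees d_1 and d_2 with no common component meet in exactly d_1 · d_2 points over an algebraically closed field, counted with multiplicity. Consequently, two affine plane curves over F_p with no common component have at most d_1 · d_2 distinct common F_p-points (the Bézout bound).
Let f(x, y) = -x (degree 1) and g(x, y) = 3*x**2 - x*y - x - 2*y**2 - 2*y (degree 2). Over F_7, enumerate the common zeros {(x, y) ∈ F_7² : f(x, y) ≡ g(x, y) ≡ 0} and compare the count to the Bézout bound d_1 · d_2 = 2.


Common zeros: {(0, 0), (0, 6)}; count = 2; Bézout bound = 2.

deg(f) = 1, deg(g) = 2, so Bézout bound = 2.
Scan x ∈ F_7. For each x, list the y ∈ F_7 with f(x, y) ≡ 0 and those with g(x, y) ≡ 0 (mod 7); the common zeros in that column are the intersection.
  x = 0: f ≡ 0 at y ∈ {0, 1, 2, 3, 4, 5, 6}; g ≡ 0 at y ∈ {0, 6}; common: {0, 6}.
  x = 1: f ≡ 0 at y ∈ ∅; g ≡ 0 at y ∈ {4, 5}; common: ∅.
  x = 2: f ≡ 0 at y ∈ ∅; g ≡ 0 at y ∈ ∅; common: ∅.
  x = 3: f ≡ 0 at y ∈ ∅; g ≡ 0 at y ∈ {4}; common: ∅.
  x = 4: f ≡ 0 at y ∈ ∅; g ≡ 0 at y ∈ ∅; common: ∅.
  x = 5: f ≡ 0 at y ∈ ∅; g ≡ 0 at y ∈ {0}; common: ∅.
  x = 6: f ≡ 0 at y ∈ ∅; g ≡ 0 at y ∈ ∅; common: ∅.
Collecting: common zeros = {(0, 0), (0, 6)}, so the count is 2.
Comparison with the Bézout bound: 2 ≤ 2 = deg(f)·deg(g), as expected for curves with no common component (the bound is attained).


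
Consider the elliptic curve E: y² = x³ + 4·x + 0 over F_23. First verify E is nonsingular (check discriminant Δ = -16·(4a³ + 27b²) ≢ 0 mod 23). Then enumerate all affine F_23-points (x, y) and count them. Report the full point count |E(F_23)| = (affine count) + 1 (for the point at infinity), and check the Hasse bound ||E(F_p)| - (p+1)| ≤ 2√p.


Affine points = {(0, 0), (2, 4), (2, 19), (3, 4), (3, 19), (7, 7), (7, 16), (9, 11), (9, 12), (11, 8), (11, 15), (13, 8), (13, 15), (15, 10), (15, 13), (17, 6), (17, 17), (18, 4), (18, 19), (19, 9), (19, 14), (22, 8), (22, 15)}; affine count = 23; |E(F_23)| = 24.

Discriminant check: Δ ∝ 4a³ + 27b² = 4·4³ + 27·0² = 4·64 + 27·0 ≡ 3 (mod 23). Nonzero ⇒ E is nonsingular.
For each x ∈ F_23, compute rhs = x³ + 4·x + 0 mod 23, then count y ∈ F_23 with y² ≡ rhs.
  x = 0: rhs = 0, matching y values: 0 (1 points).
  x = 1: rhs = 5, matching y values: none (0 points).
  x = 2: rhs = 16, matching y values: 4, 19 (2 points).
  x = 3: rhs = 16, matching y values: 4, 19 (2 points).
  x = 4: rhs = 11, matching y values: none (0 points).
  x = 5: rhs = 7, matching y values: none (0 points).
  x = 6: rhs = 10, matching y values: none (0 points).
  x = 7: rhs = 3, matching y values: 7, 16 (2 points).
  x = 8: rhs = 15, matching y values: none (0 points).
  x = 9: rhs = 6, matching y values: 11, 12 (2 points).
  x = 10: rhs = 5, matching y values: none (0 points).
  x = 11: rhs = 18, matching y values: 8, 15 (2 points).
  x = 12: rhs = 5, matching y values: none (0 points).
  x = 13: rhs = 18, matching y values: 8, 15 (2 points).
  x = 14: rhs = 17, matching y values: none (0 points).
  x = 15: rhs = 8, matching y values: 10, 13 (2 points).
  x = 16: rhs = 20, matching y values: none (0 points).
  x = 17: rhs = 13, matching y values: 6, 17 (2 points).
  x = 18: rhs = 16, matching y values: 4, 19 (2 points).
  x = 19: rhs = 12, matching y values: 9, 14 (2 points).
  x = 20: rhs = 7, matching y values: none (0 points).
  x = 21: rhs = 7, matching y values: none (0 points).
  x = 22: rhs = 18, matching y values: 8, 15 (2 points).
Total affine count: 23.
Full point count |E(F_23)| = 23 + 1 = 24.
Hasse bound: |24 − (23+1)| = |0| = 0 ≤ 2√23 ≈ 9.5917 ✓.
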